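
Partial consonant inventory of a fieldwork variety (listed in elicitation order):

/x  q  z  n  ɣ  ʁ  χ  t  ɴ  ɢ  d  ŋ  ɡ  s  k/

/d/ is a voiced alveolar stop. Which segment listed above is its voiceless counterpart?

/t/

The voiceless counterpart is a voiceless alveolar stop — in this inventory, /t/.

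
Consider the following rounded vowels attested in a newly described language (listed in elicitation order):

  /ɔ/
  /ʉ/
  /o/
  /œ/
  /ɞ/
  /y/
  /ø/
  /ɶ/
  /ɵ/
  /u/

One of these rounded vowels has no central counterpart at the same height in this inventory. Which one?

High: /y/ ~ /ʉ/ ~ /u/
High-mid: /ø/ ~ /ɵ/ ~ /o/
Low-mid: /œ/ ~ /ɞ/ ~ /ɔ/
Low: only /ɶ/ (front); no central partner.
So /ɶ/ is the unpaired segment.

/ɶ/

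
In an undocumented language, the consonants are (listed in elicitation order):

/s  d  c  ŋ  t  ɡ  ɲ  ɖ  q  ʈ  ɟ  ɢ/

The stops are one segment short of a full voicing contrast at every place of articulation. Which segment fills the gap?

/k/

place of articulation  voiceless  voiced  
alveolar          t         d       
retroflex         ʈ         ɖ       
palatal           c         ɟ       
velar             —         ɡ       
uvular            q         ɢ       
The velar row has no voiceless member, so the gap is the voiceless velar stop /k/.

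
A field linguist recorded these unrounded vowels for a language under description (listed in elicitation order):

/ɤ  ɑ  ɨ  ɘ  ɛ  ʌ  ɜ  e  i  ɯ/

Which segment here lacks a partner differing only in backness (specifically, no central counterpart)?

/ɑ/

High: /i/ ~ /ɨ/ ~ /ɯ/
High-mid: /e/ ~ /ɘ/ ~ /ɤ/
Low-mid: /ɛ/ ~ /ɜ/ ~ /ʌ/
Low: only /ɑ/ (back); no central partner.
So /ɑ/ is the unpaired segment.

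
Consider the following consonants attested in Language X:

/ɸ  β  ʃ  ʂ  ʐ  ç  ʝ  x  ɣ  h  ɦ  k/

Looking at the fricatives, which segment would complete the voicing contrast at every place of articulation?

/ʒ/

bilabial: voiceless /ɸ/, voiced /β/.
postalveolar: voiceless /ʃ/, voiced —.
retroflex: voiceless /ʂ/, voiced /ʐ/.
palatal: voiceless /ç/, voiced /ʝ/.
velar: voiceless /x/, voiced /ɣ/.
glottal: voiceless /h/, voiced /ɦ/.
The postalveolar row has no voiced member, so the gap is the voiced postalveolar fricative /ʒ/.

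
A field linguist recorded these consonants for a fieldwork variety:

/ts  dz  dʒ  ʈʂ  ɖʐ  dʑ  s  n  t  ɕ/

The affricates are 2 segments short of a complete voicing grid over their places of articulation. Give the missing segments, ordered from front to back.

Voiceless: /ts/ (alveolar), /ʈʂ/ (retroflex).
Voiced: /dz/ (alveolar), /dʒ/ (postalveolar), /ɖʐ/ (retroflex), /dʑ/ (alveolo-palatal).
Gaps, from front to back: postalveolar lacks voiceless (/tʃ/); alveolo-palatal lacks voiceless (/tɕ/).

/tʃ/, /tɕ/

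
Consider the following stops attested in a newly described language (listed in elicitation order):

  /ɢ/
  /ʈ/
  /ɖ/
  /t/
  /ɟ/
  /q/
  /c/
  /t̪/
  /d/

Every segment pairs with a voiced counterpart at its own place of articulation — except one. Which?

Alveolar: /t/ ~ /d/
Retroflex: /ʈ/ ~ /ɖ/
Palatal: /c/ ~ /ɟ/
Uvular: /q/ ~ /ɢ/
Dental: only /t̪/ (voiceless); no voiced partner.
So /t̪/ is the unpaired segment.

/t̪/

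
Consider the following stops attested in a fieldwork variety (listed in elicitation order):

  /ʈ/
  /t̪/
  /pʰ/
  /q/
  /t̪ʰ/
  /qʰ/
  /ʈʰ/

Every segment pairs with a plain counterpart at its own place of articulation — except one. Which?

/pʰ/

Dental: /t̪/ ~ /t̪ʰ/
Retroflex: /ʈ/ ~ /ʈʰ/
Uvular: /q/ ~ /qʰ/
Bilabial: only /pʰ/ (aspirated); no plain partner.
So /pʰ/ is the unpaired segment.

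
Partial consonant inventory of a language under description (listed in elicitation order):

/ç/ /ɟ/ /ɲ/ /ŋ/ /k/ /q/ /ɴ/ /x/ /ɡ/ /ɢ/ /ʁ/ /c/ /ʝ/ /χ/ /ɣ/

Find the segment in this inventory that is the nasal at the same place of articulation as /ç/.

/ç/ is a voiceless palatal fricative.
The nasal at the same place is a palatal nasal — in this inventory, /ɲ/.

/ɲ/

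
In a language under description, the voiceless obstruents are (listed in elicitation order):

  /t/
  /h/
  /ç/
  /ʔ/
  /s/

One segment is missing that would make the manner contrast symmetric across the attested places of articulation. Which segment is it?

/c/

alveolar: stop /t/, fricative /s/.
palatal: stop —, fricative /ç/.
glottal: stop /ʔ/, fricative /h/.
The palatal row has no stop member, so the gap is the palatal stop /c/.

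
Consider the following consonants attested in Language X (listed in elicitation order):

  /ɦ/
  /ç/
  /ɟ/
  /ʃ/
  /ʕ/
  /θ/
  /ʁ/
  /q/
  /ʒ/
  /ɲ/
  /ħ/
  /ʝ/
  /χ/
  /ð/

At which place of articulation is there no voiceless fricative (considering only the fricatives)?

glottal

place of articulation  voiceless  voiced  
dental            θ         ð       
postalveolar      ʃ         ʒ       
palatal           ç         ʝ       
uvular            χ         ʁ       
pharyngeal        ħ         ʕ       
glottal           —         ɦ       
Every place of articulation has a voiceless member except glottal, where /h/ would be expected.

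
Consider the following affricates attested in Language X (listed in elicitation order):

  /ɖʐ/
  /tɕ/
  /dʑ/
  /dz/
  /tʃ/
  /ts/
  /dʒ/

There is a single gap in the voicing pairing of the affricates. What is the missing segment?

alveolar: voiceless /ts/, voiced /dz/.
postalveolar: voiceless /tʃ/, voiced /dʒ/.
retroflex: voiceless —, voiced /ɖʐ/.
alveolo-palatal: voiceless /tɕ/, voiced /dʑ/.
The retroflex row has no voiceless member, so the gap is the voiceless retroflex affricate /ʈʂ/.

/ʈʂ/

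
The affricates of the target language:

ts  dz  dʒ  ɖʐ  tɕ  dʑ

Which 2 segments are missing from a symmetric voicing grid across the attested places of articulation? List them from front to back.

/tʃ/, /ʈʂ/

alveolar: voiceless /ts/, voiced /dz/.
postalveolar: voiceless —, voiced /dʒ/.
retroflex: voiceless —, voiced /ɖʐ/.
alveolo-palatal: voiceless /tɕ/, voiced /dʑ/.
Gaps, from front to back: postalveolar lacks voiceless (/tʃ/); retroflex lacks voiceless (/ʈʂ/).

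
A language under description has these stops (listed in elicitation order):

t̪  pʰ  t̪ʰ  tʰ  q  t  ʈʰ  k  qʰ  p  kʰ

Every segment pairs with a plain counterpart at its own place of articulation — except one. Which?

/ʈʰ/

Bilabial: /p/ ~ /pʰ/
Dental: /t̪/ ~ /t̪ʰ/
Alveolar: /t/ ~ /tʰ/
Velar: /k/ ~ /kʰ/
Uvular: /q/ ~ /qʰ/
Retroflex: only /ʈʰ/ (aspirated); no plain partner.
So /ʈʰ/ is the unpaired segment.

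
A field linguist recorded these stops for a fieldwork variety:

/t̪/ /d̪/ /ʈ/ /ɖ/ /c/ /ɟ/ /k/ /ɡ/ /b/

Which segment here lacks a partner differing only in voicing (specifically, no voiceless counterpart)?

/b/

Dental: /t̪/ ~ /d̪/
Retroflex: /ʈ/ ~ /ɖ/
Palatal: /c/ ~ /ɟ/
Velar: /k/ ~ /ɡ/
Bilabial: only /b/ (voiced); no voiceless partner.
So /b/ is the unpaired segment.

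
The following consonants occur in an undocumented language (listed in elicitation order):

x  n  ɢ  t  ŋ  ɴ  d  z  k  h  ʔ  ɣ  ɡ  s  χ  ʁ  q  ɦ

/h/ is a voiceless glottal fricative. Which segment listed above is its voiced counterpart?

/ɦ/

The voiced counterpart is a voiced glottal fricative — in this inventory, /ɦ/.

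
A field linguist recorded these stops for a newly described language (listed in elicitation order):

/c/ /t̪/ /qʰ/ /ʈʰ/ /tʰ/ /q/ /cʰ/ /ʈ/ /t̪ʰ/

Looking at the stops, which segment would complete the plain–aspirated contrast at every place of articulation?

place of articulation  plain     aspirated
dental            t̪        t̪ʰ     
alveolar          —         tʰ      
retroflex         ʈ         ʈʰ      
palatal           c         cʰ      
uvular            q         qʰ      
The alveolar row has no plain member, so the gap is the plain alveolar stop /t/.

/t/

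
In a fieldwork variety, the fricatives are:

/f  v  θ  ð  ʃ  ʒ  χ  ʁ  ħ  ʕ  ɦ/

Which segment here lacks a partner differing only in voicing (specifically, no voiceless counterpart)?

Labiodental: /f/ ~ /v/
Dental: /θ/ ~ /ð/
Postalveolar: /ʃ/ ~ /ʒ/
Uvular: /χ/ ~ /ʁ/
Pharyngeal: /ħ/ ~ /ʕ/
Glottal: only /ɦ/ (voiced); no voiceless partner.
So /ɦ/ is the unpaired segment.

/ɦ/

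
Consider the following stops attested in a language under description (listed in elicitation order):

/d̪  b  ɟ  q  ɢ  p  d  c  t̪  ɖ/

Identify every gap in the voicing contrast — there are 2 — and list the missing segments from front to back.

/t/, /ʈ/

bilabial: voiceless /p/, voiced /b/.
dental: voiceless /t̪/, voiced /d̪/.
alveolar: voiceless —, voiced /d/.
retroflex: voiceless —, voiced /ɖ/.
palatal: voiceless /c/, voiced /ɟ/.
uvular: voiceless /q/, voiced /ɢ/.
Gaps, from front to back: alveolar lacks voiceless (/t/); retroflex lacks voiceless (/ʈ/).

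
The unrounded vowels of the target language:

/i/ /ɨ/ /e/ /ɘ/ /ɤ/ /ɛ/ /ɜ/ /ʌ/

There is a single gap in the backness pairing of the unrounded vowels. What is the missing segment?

/ɯ/

height            front     central   back    
high              i         ɨ         —       
high-mid          e         ɘ         ɤ       
low-mid           ɛ         ɜ         ʌ       
The high row has no back member, so the gap is the high back unrounded vowel /ɯ/.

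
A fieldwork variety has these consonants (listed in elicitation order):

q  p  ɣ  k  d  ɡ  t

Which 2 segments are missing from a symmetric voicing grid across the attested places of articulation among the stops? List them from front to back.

/b/, /ɢ/

Voiceless: /p/ (bilabial), /t/ (alveolar), /k/ (velar), /q/ (uvular).
Voiced: /d/ (alveolar), /ɡ/ (velar).
Gaps, from front to back: bilabial lacks voiced (/b/); uvular lacks voiced (/ɢ/).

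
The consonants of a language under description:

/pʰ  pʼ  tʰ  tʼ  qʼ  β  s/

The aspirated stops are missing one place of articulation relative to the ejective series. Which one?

bilabial: aspirated /pʰ/, ejective /pʼ/.
alveolar: aspirated /tʰ/, ejective /tʼ/.
uvular: aspirated —, ejective /qʼ/.
Every place of articulation has an aspirated member except uvular, where /qʰ/ would be expected.

uvular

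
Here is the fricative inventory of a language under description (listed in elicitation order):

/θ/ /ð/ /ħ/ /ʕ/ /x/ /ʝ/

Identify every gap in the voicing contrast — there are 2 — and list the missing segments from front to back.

dental: voiceless /θ/, voiced /ð/.
palatal: voiceless —, voiced /ʝ/.
velar: voiceless /x/, voiced —.
pharyngeal: voiceless /ħ/, voiced /ʕ/.
Gaps, from front to back: palatal lacks voiceless (/ç/); velar lacks voiced (/ɣ/).

/ç/, /ɣ/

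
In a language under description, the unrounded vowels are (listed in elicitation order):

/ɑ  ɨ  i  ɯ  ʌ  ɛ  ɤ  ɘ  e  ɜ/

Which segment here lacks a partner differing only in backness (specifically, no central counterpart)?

High: /i/ ~ /ɨ/ ~ /ɯ/
High-mid: /e/ ~ /ɘ/ ~ /ɤ/
Low-mid: /ɛ/ ~ /ɜ/ ~ /ʌ/
Low: only /ɑ/ (back); no central partner.
So /ɑ/ is the unpaired segment.

/ɑ/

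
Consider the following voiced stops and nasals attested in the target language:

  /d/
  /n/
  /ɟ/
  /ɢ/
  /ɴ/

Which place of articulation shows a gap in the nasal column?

Oral stop: /d/ (alveolar), /ɟ/ (palatal), /ɢ/ (uvular).
Nasal: /n/ (alveolar), /ɴ/ (uvular).
Every place of articulation has a nasal member except palatal, where /ɲ/ would be expected.

palatal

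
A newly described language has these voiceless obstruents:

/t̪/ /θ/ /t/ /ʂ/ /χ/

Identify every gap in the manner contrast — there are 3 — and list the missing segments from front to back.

place of articulation  stop      fricative
dental            t̪        θ       
alveolar          t         —       
retroflex         —         ʂ       
uvular            —         χ       
Gaps, from front to back: alveolar lacks fricative (/s/); retroflex lacks stop (/ʈ/); uvular lacks stop (/q/).

/s/, /ʈ/, /q/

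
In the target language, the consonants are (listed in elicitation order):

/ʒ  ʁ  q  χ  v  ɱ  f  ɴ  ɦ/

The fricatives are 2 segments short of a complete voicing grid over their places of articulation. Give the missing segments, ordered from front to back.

place of articulation  voiceless  voiced  
labiodental       f         v       
postalveolar      —         ʒ       
uvular            χ         ʁ       
glottal           —         ɦ       
Gaps, from front to back: postalveolar lacks voiceless (/ʃ/); glottal lacks voiceless (/h/).

/ʃ/, /h/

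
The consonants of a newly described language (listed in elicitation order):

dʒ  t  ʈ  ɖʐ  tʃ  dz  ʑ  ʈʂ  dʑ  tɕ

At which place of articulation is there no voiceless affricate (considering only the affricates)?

place of articulation  voiceless  voiced  
alveolar          —         dz      
postalveolar      tʃ        dʒ      
retroflex         ʈʂ        ɖʐ      
alveolo-palatal   tɕ        dʑ      
Every place of articulation has a voiceless member except alveolar, where /ts/ would be expected.

alveolar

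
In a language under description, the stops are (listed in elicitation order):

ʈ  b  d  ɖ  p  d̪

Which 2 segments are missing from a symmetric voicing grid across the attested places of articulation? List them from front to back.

/t̪/, /t/

place of articulation  voiceless  voiced  
bilabial          p         b       
dental            —         d̪      
alveolar          —         d       
retroflex         ʈ         ɖ       
Gaps, from front to back: dental lacks voiceless (/t̪/); alveolar lacks voiceless (/t/).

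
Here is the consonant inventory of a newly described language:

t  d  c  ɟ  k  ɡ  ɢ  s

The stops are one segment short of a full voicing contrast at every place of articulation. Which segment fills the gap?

Voiceless: /t/ (alveolar), /c/ (palatal), /k/ (velar).
Voiced: /d/ (alveolar), /ɟ/ (palatal), /ɡ/ (velar), /ɢ/ (uvular).
The uvular row has no voiceless member, so the gap is the voiceless uvular stop /q/.

/q/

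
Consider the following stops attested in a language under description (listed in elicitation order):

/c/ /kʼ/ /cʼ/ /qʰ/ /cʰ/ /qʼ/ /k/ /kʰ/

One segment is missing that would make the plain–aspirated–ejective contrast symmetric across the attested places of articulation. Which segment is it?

/q/

palatal: plain /c/, aspirated /cʰ/, ejective /cʼ/.
velar: plain /k/, aspirated /kʰ/, ejective /kʼ/.
uvular: plain —, aspirated /qʰ/, ejective /qʼ/.
The uvular row has no plain member, so the gap is the plain uvular stop /q/.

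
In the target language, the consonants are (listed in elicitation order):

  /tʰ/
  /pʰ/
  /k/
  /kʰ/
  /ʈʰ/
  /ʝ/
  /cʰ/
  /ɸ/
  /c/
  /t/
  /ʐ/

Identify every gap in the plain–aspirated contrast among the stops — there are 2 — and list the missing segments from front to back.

/p/, /ʈ/

Plain: /t/ (alveolar), /c/ (palatal), /k/ (velar).
Aspirated: /pʰ/ (bilabial), /tʰ/ (alveolar), /ʈʰ/ (retroflex), /cʰ/ (palatal), /kʰ/ (velar).
Gaps, from front to back: bilabial lacks plain (/p/); retroflex lacks plain (/ʈ/).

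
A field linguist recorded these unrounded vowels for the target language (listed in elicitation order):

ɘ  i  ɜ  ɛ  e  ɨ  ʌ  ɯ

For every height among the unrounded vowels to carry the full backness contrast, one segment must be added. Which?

Front: /i/ (high), /e/ (high-mid), /ɛ/ (low-mid).
Central: /ɨ/ (high), /ɘ/ (high-mid), /ɜ/ (low-mid).
Back: /ɯ/ (high), /ʌ/ (low-mid).
The high-mid row has no back member, so the gap is the high-mid back unrounded vowel /ɤ/.

/ɤ/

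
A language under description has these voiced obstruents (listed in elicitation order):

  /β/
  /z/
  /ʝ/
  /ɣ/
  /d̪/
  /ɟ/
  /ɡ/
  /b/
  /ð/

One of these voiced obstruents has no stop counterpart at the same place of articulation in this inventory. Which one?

/z/

Bilabial: /b/ ~ /β/
Dental: /d̪/ ~ /ð/
Palatal: /ɟ/ ~ /ʝ/
Velar: /ɡ/ ~ /ɣ/
Alveolar: only /z/ (fricative); no stop partner.
So /z/ is the unpaired segment.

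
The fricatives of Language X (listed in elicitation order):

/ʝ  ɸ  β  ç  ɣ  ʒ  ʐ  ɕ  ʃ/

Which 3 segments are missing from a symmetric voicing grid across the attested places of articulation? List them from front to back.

/ʂ/, /ʑ/, /x/

place of articulation  voiceless  voiced  
bilabial          ɸ         β       
postalveolar      ʃ         ʒ       
retroflex         —         ʐ       
alveolo-palatal   ɕ         —       
palatal           ç         ʝ       
velar             —         ɣ       
Gaps, from front to back: retroflex lacks voiceless (/ʂ/); alveolo-palatal lacks voiced (/ʑ/); velar lacks voiceless (/x/).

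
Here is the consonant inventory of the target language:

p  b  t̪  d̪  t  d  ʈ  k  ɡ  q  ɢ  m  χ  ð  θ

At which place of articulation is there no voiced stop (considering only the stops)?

Voiceless: /p/ (bilabial), /t̪/ (dental), /t/ (alveolar), /ʈ/ (retroflex), /k/ (velar), /q/ (uvular).
Voiced: /b/ (bilabial), /d̪/ (dental), /d/ (alveolar), /ɡ/ (velar), /ɢ/ (uvular).
Every place of articulation has a voiced member except retroflex, where /ɖ/ would be expected.

retroflex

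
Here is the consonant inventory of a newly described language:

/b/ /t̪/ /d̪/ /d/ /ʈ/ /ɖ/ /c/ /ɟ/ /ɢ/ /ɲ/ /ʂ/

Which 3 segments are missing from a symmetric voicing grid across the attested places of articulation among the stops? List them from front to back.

/p/, /t/, /q/

Voiceless: /t̪/ (dental), /ʈ/ (retroflex), /c/ (palatal).
Voiced: /b/ (bilabial), /d̪/ (dental), /d/ (alveolar), /ɖ/ (retroflex), /ɟ/ (palatal), /ɢ/ (uvular).
Gaps, from front to back: bilabial lacks voiceless (/p/); alveolar lacks voiceless (/t/); uvular lacks voiceless (/q/).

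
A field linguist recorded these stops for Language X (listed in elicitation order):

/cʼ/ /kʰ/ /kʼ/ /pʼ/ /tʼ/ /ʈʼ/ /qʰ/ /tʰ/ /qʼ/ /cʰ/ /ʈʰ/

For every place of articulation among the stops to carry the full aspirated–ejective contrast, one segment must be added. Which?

/pʰ/

bilabial: aspirated —, ejective /pʼ/.
alveolar: aspirated /tʰ/, ejective /tʼ/.
retroflex: aspirated /ʈʰ/, ejective /ʈʼ/.
palatal: aspirated /cʰ/, ejective /cʼ/.
velar: aspirated /kʰ/, ejective /kʼ/.
uvular: aspirated /qʰ/, ejective /qʼ/.
The bilabial row has no aspirated member, so the gap is the aspirated bilabial stop /pʰ/.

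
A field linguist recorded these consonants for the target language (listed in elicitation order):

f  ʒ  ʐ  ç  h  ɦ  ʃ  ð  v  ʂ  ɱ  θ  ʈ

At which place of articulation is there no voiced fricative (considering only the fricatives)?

labiodental: voiceless /f/, voiced /v/.
dental: voiceless /θ/, voiced /ð/.
postalveolar: voiceless /ʃ/, voiced /ʒ/.
retroflex: voiceless /ʂ/, voiced /ʐ/.
palatal: voiceless /ç/, voiced —.
glottal: voiceless /h/, voiced /ɦ/.
Every place of articulation has a voiced member except palatal, where /ʝ/ would be expected.

palatal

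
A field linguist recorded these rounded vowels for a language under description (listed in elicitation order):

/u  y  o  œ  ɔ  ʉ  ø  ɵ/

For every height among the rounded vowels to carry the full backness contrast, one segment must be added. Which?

height            front     central   back    
high              y         ʉ         u       
high-mid          ø         ɵ         o       
low-mid           œ         —         ɔ       
The low-mid row has no central member, so the gap is the low-mid central rounded vowel /ɞ/.

/ɞ/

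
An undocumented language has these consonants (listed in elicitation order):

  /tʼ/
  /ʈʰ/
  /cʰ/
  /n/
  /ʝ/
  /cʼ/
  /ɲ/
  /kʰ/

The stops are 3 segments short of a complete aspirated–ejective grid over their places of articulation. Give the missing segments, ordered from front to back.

Aspirated: /ʈʰ/ (retroflex), /cʰ/ (palatal), /kʰ/ (velar).
Ejective: /tʼ/ (alveolar), /cʼ/ (palatal).
Gaps, from front to back: alveolar lacks aspirated (/tʰ/); retroflex lacks ejective (/ʈʼ/); velar lacks ejective (/kʼ/).

/tʰ/, /ʈʼ/, /kʼ/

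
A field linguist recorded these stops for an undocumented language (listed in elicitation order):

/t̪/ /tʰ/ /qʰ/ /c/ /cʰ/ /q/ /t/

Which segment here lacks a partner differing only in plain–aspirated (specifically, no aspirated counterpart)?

Alveolar: /t/ ~ /tʰ/
Palatal: /c/ ~ /cʰ/
Uvular: /q/ ~ /qʰ/
Dental: only /t̪/ (plain); no aspirated partner.
So /t̪/ is the unpaired segment.

/t̪/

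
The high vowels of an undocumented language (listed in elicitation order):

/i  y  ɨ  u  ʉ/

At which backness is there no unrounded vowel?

back

backness          unrounded  rounded 
front             i         y       
central           ɨ         ʉ       
back              —         u       
Every backness has an unrounded member except back, where /ɯ/ would be expected.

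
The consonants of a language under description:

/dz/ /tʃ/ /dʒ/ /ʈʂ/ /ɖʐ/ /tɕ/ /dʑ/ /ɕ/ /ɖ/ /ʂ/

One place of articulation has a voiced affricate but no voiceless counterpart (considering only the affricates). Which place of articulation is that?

alveolar

Voiceless: /tʃ/ (postalveolar), /ʈʂ/ (retroflex), /tɕ/ (alveolo-palatal).
Voiced: /dz/ (alveolar), /dʒ/ (postalveolar), /ɖʐ/ (retroflex), /dʑ/ (alveolo-palatal).
Every place of articulation has a voiceless member except alveolar, where /ts/ would be expected.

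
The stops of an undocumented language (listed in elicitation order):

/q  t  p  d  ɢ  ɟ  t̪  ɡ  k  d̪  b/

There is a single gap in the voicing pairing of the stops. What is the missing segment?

/c/

place of articulation  voiceless  voiced  
bilabial          p         b       
dental            t̪        d̪      
alveolar          t         d       
palatal           —         ɟ       
velar             k         ɡ       
uvular            q         ɢ       
The palatal row has no voiceless member, so the gap is the voiceless palatal stop /c/.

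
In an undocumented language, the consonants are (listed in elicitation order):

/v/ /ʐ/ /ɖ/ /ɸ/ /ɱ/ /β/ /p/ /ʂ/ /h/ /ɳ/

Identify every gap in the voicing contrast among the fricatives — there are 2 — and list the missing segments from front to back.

place of articulation  voiceless  voiced  
bilabial          ɸ         β       
labiodental       —         v       
retroflex         ʂ         ʐ       
glottal           h         —       
Gaps, from front to back: labiodental lacks voiceless (/f/); glottal lacks voiced (/ɦ/).

/f/, /ɦ/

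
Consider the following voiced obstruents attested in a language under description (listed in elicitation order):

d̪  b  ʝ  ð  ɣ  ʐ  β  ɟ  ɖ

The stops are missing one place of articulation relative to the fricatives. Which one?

Stop: /b/ (bilabial), /d̪/ (dental), /ɖ/ (retroflex), /ɟ/ (palatal).
Fricative: /β/ (bilabial), /ð/ (dental), /ʐ/ (retroflex), /ʝ/ (palatal), /ɣ/ (velar).
Every place of articulation has a stop member except velar, where /ɡ/ would be expected.

velar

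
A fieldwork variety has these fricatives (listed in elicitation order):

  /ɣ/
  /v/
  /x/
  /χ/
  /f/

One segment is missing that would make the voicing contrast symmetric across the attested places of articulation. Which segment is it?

/ʁ/

Voiceless: /f/ (labiodental), /x/ (velar), /χ/ (uvular).
Voiced: /v/ (labiodental), /ɣ/ (velar).
The uvular row has no voiced member, so the gap is the voiced uvular fricative /ʁ/.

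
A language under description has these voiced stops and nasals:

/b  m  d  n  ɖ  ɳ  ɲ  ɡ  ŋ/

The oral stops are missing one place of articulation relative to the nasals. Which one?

palatal

bilabial: oral stop /b/, nasal /m/.
alveolar: oral stop /d/, nasal /n/.
retroflex: oral stop /ɖ/, nasal /ɳ/.
palatal: oral stop —, nasal /ɲ/.
velar: oral stop /ɡ/, nasal /ŋ/.
Every place of articulation has an oral stop member except palatal, where /ɟ/ would be expected.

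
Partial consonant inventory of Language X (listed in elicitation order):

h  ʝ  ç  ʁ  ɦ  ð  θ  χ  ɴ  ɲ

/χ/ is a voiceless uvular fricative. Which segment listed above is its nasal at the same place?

The nasal at the same place is an uvular nasal — in this inventory, /ɴ/.

/ɴ/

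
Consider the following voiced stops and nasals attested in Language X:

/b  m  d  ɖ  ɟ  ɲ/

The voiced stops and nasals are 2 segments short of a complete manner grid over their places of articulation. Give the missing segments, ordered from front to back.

/n/, /ɳ/

Oral stop: /b/ (bilabial), /d/ (alveolar), /ɖ/ (retroflex), /ɟ/ (palatal).
Nasal: /m/ (bilabial), /ɲ/ (palatal).
Gaps, from front to back: alveolar lacks nasal (/n/); retroflex lacks nasal (/ɳ/).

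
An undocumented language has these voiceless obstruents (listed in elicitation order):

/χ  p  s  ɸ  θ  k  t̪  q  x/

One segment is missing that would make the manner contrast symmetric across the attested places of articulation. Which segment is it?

/t/

place of articulation  stop      fricative
bilabial          p         ɸ       
dental            t̪        θ       
alveolar          —         s       
velar             k         x       
uvular            q         χ       
The alveolar row has no stop member, so the gap is the alveolar stop /t/.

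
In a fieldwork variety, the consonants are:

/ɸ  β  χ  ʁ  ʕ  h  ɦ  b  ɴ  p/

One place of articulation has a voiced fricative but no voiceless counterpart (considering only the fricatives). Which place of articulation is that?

place of articulation  voiceless  voiced  
bilabial          ɸ         β       
uvular            χ         ʁ       
pharyngeal        —         ʕ       
glottal           h         ɦ       
Every place of articulation has a voiceless member except pharyngeal, where /ħ/ would be expected.

pharyngeal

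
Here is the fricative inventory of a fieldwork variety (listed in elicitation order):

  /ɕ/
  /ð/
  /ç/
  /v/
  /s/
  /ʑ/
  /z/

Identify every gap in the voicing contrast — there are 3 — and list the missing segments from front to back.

/f/, /θ/, /ʝ/

place of articulation  voiceless  voiced  
labiodental       —         v       
dental            —         ð       
alveolar          s         z       
alveolo-palatal   ɕ         ʑ       
palatal           ç         —       
Gaps, from front to back: labiodental lacks voiceless (/f/); dental lacks voiceless (/θ/); palatal lacks voiced (/ʝ/).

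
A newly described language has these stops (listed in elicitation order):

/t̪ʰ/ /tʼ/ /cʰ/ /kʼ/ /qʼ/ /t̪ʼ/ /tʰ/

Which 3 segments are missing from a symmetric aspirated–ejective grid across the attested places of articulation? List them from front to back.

/cʼ/, /kʰ/, /qʰ/

dental: aspirated /t̪ʰ/, ejective /t̪ʼ/.
alveolar: aspirated /tʰ/, ejective /tʼ/.
palatal: aspirated /cʰ/, ejective —.
velar: aspirated —, ejective /kʼ/.
uvular: aspirated —, ejective /qʼ/.
Gaps, from front to back: palatal lacks ejective (/cʼ/); velar lacks aspirated (/kʰ/); uvular lacks aspirated (/qʰ/).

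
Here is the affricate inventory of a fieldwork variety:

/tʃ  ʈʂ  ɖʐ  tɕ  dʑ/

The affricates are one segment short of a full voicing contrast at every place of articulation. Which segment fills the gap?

place of articulation  voiceless  voiced  
postalveolar      tʃ        —       
retroflex         ʈʂ        ɖʐ      
alveolo-palatal   tɕ        dʑ      
The postalveolar row has no voiced member, so the gap is the voiced postalveolar affricate /dʒ/.

/dʒ/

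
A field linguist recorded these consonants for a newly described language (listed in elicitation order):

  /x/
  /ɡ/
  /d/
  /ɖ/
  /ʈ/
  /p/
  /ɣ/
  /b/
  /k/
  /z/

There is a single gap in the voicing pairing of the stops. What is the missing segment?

/t/

Voiceless: /p/ (bilabial), /ʈ/ (retroflex), /k/ (velar).
Voiced: /b/ (bilabial), /d/ (alveolar), /ɖ/ (retroflex), /ɡ/ (velar).
The alveolar row has no voiceless member, so the gap is the voiceless alveolar stop /t/.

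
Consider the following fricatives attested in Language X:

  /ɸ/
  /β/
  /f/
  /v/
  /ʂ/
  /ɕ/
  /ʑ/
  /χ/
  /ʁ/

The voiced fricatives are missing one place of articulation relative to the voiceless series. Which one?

retroflex

Voiceless: /ɸ/ (bilabial), /f/ (labiodental), /ʂ/ (retroflex), /ɕ/ (alveolo-palatal), /χ/ (uvular).
Voiced: /β/ (bilabial), /v/ (labiodental), /ʑ/ (alveolo-palatal), /ʁ/ (uvular).
Every place of articulation has a voiced member except retroflex, where /ʐ/ would be expected.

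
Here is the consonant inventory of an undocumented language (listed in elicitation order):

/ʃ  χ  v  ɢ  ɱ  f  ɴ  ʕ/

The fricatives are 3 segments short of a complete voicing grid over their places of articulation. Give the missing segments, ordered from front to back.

/ʒ/, /ʁ/, /ħ/

labiodental: voiceless /f/, voiced /v/.
postalveolar: voiceless /ʃ/, voiced —.
uvular: voiceless /χ/, voiced —.
pharyngeal: voiceless —, voiced /ʕ/.
Gaps, from front to back: postalveolar lacks voiced (/ʒ/); uvular lacks voiced (/ʁ/); pharyngeal lacks voiceless (/ħ/).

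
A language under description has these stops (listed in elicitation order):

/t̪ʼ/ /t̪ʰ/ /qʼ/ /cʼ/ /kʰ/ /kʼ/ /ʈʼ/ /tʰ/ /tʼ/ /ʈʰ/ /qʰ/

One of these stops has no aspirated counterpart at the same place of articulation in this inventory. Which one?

/cʼ/

Dental: /t̪ʰ/ ~ /t̪ʼ/
Alveolar: /tʰ/ ~ /tʼ/
Retroflex: /ʈʰ/ ~ /ʈʼ/
Velar: /kʰ/ ~ /kʼ/
Uvular: /qʰ/ ~ /qʼ/
Palatal: only /cʼ/ (ejective); no aspirated partner.
So /cʼ/ is the unpaired segment.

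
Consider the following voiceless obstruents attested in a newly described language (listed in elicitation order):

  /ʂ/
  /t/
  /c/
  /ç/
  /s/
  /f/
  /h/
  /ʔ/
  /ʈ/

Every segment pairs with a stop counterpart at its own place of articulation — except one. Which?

/f/

Alveolar: /t/ ~ /s/
Retroflex: /ʈ/ ~ /ʂ/
Palatal: /c/ ~ /ç/
Glottal: /ʔ/ ~ /h/
Labiodental: only /f/ (fricative); no stop partner.
So /f/ is the unpaired segment.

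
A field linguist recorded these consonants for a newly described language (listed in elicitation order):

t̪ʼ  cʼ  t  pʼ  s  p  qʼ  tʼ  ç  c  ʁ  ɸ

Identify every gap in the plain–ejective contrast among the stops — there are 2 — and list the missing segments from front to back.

/t̪/, /q/

place of articulation  plain     ejective
bilabial          p         pʼ      
dental            —         t̪ʼ     
alveolar          t         tʼ      
palatal           c         cʼ      
uvular            —         qʼ      
Gaps, from front to back: dental lacks plain (/t̪/); uvular lacks plain (/q/).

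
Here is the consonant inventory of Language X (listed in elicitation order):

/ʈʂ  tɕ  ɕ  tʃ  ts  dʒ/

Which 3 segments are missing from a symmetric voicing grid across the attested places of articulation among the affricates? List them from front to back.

place of articulation  voiceless  voiced  
alveolar          ts        —       
postalveolar      tʃ        dʒ      
retroflex         ʈʂ        —       
alveolo-palatal   tɕ        —       
Gaps, from front to back: alveolar lacks voiced (/dz/); retroflex lacks voiced (/ɖʐ/); alveolo-palatal lacks voiced (/dʑ/).

/dz/, /ɖʐ/, /dʑ/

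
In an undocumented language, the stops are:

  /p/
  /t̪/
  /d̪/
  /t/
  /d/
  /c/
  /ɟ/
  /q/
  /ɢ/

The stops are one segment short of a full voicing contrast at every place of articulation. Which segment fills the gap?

bilabial: voiceless /p/, voiced —.
dental: voiceless /t̪/, voiced /d̪/.
alveolar: voiceless /t/, voiced /d/.
palatal: voiceless /c/, voiced /ɟ/.
uvular: voiceless /q/, voiced /ɢ/.
The bilabial row has no voiced member, so the gap is the voiced bilabial stop /b/.

/b/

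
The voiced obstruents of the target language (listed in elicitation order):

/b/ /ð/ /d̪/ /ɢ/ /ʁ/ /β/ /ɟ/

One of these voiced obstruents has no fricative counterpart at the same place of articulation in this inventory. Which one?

/ɟ/

Bilabial: /b/ ~ /β/
Dental: /d̪/ ~ /ð/
Uvular: /ɢ/ ~ /ʁ/
Palatal: only /ɟ/ (stop); no fricative partner.
So /ɟ/ is the unpaired segment.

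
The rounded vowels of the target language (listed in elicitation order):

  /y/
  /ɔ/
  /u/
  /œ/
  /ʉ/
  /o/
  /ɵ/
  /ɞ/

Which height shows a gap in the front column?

high-mid

height            front     central   back    
high              y         ʉ         u       
high-mid          —         ɵ         o       
low-mid           œ         ɞ         ɔ       
Every height has a front member except high-mid, where /ø/ would be expected.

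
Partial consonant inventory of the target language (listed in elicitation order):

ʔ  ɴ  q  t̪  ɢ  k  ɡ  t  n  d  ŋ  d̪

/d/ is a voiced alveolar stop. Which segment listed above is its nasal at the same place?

The nasal at the same place is an alveolar nasal — in this inventory, /n/.

/n/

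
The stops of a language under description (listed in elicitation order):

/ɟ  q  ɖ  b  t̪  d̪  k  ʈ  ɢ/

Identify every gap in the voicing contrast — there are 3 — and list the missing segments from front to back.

place of articulation  voiceless  voiced  
bilabial          —         b       
dental            t̪        d̪      
retroflex         ʈ         ɖ       
palatal           —         ɟ       
velar             k         —       
uvular            q         ɢ       
Gaps, from front to back: bilabial lacks voiceless (/p/); palatal lacks voiceless (/c/); velar lacks voiced (/ɡ/).

/p/, /c/, /ɡ/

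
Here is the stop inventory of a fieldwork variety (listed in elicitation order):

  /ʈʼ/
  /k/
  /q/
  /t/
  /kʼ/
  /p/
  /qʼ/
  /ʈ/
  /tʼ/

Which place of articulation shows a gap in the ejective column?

bilabial

bilabial: plain /p/, ejective —.
alveolar: plain /t/, ejective /tʼ/.
retroflex: plain /ʈ/, ejective /ʈʼ/.
velar: plain /k/, ejective /kʼ/.
uvular: plain /q/, ejective /qʼ/.
Every place of articulation has an ejective member except bilabial, where /pʼ/ would be expected.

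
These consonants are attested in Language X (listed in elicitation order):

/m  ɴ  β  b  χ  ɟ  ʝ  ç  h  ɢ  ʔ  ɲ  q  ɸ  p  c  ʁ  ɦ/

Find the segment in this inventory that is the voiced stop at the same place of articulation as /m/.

/b/

/m/ is a bilabial nasal.
The voiced stop at the same place is a voiced bilabial stop — in this inventory, /b/.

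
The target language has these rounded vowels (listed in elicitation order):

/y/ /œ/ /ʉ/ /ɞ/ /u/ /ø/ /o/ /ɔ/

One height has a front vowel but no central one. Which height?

high-mid

Front: /y/ (high), /ø/ (high-mid), /œ/ (low-mid).
Central: /ʉ/ (high), /ɞ/ (low-mid).
Back: /u/ (high), /o/ (high-mid), /ɔ/ (low-mid).
Every height has a central member except high-mid, where /ɵ/ would be expected.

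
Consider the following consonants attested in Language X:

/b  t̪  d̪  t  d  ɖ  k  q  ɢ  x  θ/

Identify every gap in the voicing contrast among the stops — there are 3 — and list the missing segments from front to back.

bilabial: voiceless —, voiced /b/.
dental: voiceless /t̪/, voiced /d̪/.
alveolar: voiceless /t/, voiced /d/.
retroflex: voiceless —, voiced /ɖ/.
velar: voiceless /k/, voiced —.
uvular: voiceless /q/, voiced /ɢ/.
Gaps, from front to back: bilabial lacks voiceless (/p/); retroflex lacks voiceless (/ʈ/); velar lacks voiced (/ɡ/).

/p/, /ʈ/, /ɡ/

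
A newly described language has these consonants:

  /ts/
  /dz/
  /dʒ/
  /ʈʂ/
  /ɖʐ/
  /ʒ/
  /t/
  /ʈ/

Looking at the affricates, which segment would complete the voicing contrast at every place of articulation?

/tʃ/

Voiceless: /ts/ (alveolar), /ʈʂ/ (retroflex).
Voiced: /dz/ (alveolar), /dʒ/ (postalveolar), /ɖʐ/ (retroflex).
The postalveolar row has no voiceless member, so the gap is the voiceless postalveolar affricate /tʃ/.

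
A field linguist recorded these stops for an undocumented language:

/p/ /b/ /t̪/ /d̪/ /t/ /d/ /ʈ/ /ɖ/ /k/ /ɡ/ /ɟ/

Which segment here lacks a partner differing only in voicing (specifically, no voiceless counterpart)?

/ɟ/

Bilabial: /p/ ~ /b/
Dental: /t̪/ ~ /d̪/
Alveolar: /t/ ~ /d/
Retroflex: /ʈ/ ~ /ɖ/
Velar: /k/ ~ /ɡ/
Palatal: only /ɟ/ (voiced); no voiceless partner.
So /ɟ/ is the unpaired segment.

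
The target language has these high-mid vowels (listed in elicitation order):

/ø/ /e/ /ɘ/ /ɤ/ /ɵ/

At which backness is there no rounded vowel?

back

front: unrounded /e/, rounded /ø/.
central: unrounded /ɘ/, rounded /ɵ/.
back: unrounded /ɤ/, rounded —.
Every backness has a rounded member except back, where /o/ would be expected.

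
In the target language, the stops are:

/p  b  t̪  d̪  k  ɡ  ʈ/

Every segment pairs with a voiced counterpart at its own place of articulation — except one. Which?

Bilabial: /p/ ~ /b/
Dental: /t̪/ ~ /d̪/
Velar: /k/ ~ /ɡ/
Retroflex: only /ʈ/ (voiceless); no voiced partner.
So /ʈ/ is the unpaired segment.

/ʈ/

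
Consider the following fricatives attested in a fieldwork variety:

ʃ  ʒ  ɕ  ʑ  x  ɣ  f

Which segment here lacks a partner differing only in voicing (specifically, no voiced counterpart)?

/f/

Postalveolar: /ʃ/ ~ /ʒ/
Alveolo-palatal: /ɕ/ ~ /ʑ/
Velar: /x/ ~ /ɣ/
Labiodental: only /f/ (voiceless); no voiced partner.
So /f/ is the unpaired segment.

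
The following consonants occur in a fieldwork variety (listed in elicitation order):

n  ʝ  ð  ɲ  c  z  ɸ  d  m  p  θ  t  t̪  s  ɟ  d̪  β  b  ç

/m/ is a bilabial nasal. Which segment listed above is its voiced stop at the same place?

The voiced stop at the same place is a voiced bilabial stop — in this inventory, /b/.

/b/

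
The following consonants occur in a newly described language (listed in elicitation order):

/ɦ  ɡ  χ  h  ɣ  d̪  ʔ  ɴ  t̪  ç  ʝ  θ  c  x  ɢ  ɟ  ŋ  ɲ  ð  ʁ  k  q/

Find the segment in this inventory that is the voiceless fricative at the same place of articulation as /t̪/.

/θ/

/t̪/ is a voiceless dental stop.
The voiceless fricative at the same place is a voiceless dental fricative — in this inventory, /θ/.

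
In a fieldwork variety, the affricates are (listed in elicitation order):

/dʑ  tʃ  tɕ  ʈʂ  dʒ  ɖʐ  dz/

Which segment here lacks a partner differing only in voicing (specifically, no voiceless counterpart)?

/dz/

Postalveolar: /tʃ/ ~ /dʒ/
Retroflex: /ʈʂ/ ~ /ɖʐ/
Alveolo-palatal: /tɕ/ ~ /dʑ/
Alveolar: only /dz/ (voiced); no voiceless partner.
So /dz/ is the unpaired segment.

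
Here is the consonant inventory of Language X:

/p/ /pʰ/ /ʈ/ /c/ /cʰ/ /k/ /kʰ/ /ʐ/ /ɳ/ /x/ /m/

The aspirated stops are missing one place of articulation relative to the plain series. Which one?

Plain: /p/ (bilabial), /ʈ/ (retroflex), /c/ (palatal), /k/ (velar).
Aspirated: /pʰ/ (bilabial), /cʰ/ (palatal), /kʰ/ (velar).
Every place of articulation has an aspirated member except retroflex, where /ʈʰ/ would be expected.

retroflex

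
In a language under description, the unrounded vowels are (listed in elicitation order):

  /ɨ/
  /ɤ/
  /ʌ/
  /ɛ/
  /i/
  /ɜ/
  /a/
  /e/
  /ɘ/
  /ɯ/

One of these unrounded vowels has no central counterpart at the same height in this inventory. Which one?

High: /i/ ~ /ɨ/ ~ /ɯ/
High-mid: /e/ ~ /ɘ/ ~ /ɤ/
Low-mid: /ɛ/ ~ /ɜ/ ~ /ʌ/
Low: only /a/ (front); no central partner.
So /a/ is the unpaired segment.

/a/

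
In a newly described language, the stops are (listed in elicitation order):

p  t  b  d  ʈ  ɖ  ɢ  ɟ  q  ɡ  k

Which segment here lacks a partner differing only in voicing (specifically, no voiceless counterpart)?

Bilabial: /p/ ~ /b/
Alveolar: /t/ ~ /d/
Retroflex: /ʈ/ ~ /ɖ/
Velar: /k/ ~ /ɡ/
Uvular: /q/ ~ /ɢ/
Palatal: only /ɟ/ (voiced); no voiceless partner.
So /ɟ/ is the unpaired segment.

/ɟ/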